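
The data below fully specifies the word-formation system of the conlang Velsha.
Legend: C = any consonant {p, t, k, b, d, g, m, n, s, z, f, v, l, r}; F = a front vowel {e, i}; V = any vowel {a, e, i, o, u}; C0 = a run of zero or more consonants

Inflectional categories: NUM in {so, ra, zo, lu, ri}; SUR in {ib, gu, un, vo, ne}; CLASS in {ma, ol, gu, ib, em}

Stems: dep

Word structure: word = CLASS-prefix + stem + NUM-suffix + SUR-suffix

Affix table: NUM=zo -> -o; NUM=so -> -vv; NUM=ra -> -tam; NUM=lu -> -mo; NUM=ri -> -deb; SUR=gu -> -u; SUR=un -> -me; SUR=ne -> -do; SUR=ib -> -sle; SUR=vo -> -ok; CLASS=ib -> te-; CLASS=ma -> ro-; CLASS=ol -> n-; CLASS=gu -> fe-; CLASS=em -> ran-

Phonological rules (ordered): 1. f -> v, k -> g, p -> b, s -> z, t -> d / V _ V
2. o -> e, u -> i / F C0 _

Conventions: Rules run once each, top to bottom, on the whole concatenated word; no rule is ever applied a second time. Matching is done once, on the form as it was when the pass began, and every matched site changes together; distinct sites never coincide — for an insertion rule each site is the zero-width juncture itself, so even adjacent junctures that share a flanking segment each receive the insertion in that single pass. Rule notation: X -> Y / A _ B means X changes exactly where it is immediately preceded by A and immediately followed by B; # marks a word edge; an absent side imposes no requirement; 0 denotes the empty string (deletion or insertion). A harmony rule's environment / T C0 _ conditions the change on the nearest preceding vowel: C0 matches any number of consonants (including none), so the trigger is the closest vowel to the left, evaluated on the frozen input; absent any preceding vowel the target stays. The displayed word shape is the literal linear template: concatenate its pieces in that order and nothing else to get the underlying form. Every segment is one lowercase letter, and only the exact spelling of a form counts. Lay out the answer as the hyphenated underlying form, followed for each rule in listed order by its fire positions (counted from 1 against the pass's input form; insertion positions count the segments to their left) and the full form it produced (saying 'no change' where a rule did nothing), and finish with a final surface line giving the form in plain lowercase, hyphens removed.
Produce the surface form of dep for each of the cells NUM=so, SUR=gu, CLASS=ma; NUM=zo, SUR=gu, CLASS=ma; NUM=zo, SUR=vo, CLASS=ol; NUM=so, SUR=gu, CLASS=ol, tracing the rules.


cell NUM=so, SUR=gu, CLASS=ma:
underlying: ro-dep-vv-u
1. f -> v, k -> g, p -> b, s -> z, t -> d / V _ V: no change
2. o -> e, u -> i / F C0 _: fires at position(s) 8: rodepvvi
surface: rodepvvi

cell NUM=zo, SUR=gu, CLASS=ma:
underlying: ro-dep-o-u
1. f -> v, k -> g, p -> b, s -> z, t -> d / V _ V: fires at position(s) 5: rodebou
2. o -> e, u -> i / F C0 _: fires at position(s) 6: rodebeu
surface: rodebeu

cell NUM=zo, SUR=vo, CLASS=ol:
underlying: n-dep-o-ok
1. f -> v, k -> g, p -> b, s -> z, t -> d / V _ V: fires at position(s) 4: ndebook
2. o -> e, u -> i / F C0 _: fires at position(s) 5: ndebeok
surface: ndebeok

cell NUM=so, SUR=gu, CLASS=ol:
underlying: n-dep-vv-u
1. f -> v, k -> g, p -> b, s -> z, t -> d / V _ V: no change
2. o -> e, u -> i / F C0 _: fires at position(s) 7: ndepvvi
surface: ndepvvi


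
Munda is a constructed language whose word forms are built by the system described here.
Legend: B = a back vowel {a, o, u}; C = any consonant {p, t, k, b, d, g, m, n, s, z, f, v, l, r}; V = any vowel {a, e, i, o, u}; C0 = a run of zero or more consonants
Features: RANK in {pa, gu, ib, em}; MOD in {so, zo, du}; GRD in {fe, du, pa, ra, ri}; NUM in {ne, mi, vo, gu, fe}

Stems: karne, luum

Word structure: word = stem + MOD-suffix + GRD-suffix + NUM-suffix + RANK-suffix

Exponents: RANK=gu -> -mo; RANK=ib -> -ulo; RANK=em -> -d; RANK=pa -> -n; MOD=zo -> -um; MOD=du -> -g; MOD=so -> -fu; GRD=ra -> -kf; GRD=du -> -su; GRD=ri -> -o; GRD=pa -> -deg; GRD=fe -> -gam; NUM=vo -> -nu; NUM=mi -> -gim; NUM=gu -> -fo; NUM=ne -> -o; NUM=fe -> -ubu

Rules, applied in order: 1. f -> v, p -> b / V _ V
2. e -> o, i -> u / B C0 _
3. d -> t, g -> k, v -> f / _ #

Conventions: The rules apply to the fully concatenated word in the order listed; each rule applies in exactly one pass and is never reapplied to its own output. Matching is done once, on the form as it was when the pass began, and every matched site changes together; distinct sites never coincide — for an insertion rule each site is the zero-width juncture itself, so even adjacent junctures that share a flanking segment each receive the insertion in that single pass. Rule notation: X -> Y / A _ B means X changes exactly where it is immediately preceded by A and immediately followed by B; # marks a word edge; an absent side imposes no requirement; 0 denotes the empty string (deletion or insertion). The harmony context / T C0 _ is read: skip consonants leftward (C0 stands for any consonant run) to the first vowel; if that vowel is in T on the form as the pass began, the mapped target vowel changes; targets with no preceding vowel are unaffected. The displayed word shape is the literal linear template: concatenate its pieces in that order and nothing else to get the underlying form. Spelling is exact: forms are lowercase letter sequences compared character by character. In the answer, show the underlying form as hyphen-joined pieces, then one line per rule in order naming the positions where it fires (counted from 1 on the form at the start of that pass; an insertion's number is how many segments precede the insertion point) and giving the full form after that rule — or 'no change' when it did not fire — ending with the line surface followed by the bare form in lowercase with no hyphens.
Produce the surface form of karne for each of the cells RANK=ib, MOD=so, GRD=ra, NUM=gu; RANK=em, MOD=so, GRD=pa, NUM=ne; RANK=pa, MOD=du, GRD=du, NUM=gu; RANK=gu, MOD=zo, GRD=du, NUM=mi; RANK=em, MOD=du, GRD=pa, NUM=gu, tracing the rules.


cell RANK=ib, MOD=so, GRD=ra, NUM=gu:
underlying: karne-fu-kf-fo-ulo
1. f -> v, p -> b / V _ V: fires at position(s) 6: karnevukffoulo
2. e -> o, i -> u / B C0 _: fires at position(s) 5: karnovukffoulo
3. d -> t, g -> k, v -> f / _ #: no change
surface: karnovukffoulo

cell RANK=em, MOD=so, GRD=pa, NUM=ne:
underlying: karne-fu-deg-o-d
1. f -> v, p -> b / V _ V: fires at position(s) 6: karnevudegod
2. e -> o, i -> u / B C0 _: fires at position(s) 5, 9: karnovudogod
3. d -> t, g -> k, v -> f / _ #: fires at position(s) 12: karnovudogot
surface: karnovudogot

cell RANK=pa, MOD=du, GRD=du, NUM=gu:
underlying: karne-g-su-fo-n
1. f -> v, p -> b / V _ V: fires at position(s) 9: karnegsuvon
2. e -> o, i -> u / B C0 _: fires at position(s) 5: karnogsuvon
3. d -> t, g -> k, v -> f / _ #: no change
surface: karnogsuvon

cell RANK=gu, MOD=zo, GRD=du, NUM=mi:
underlying: karne-um-su-gim-mo
1. f -> v, p -> b / V _ V: no change
2. e -> o, i -> u / B C0 _: fires at position(s) 5, 11: karnoumsugummo
3. d -> t, g -> k, v -> f / _ #: no change
surface: karnoumsugummo

cell RANK=em, MOD=du, GRD=pa, NUM=gu:
underlying: karne-g-deg-fo-d
1. f -> v, p -> b / V _ V: no change
2. e -> o, i -> u / B C0 _: fires at position(s) 5: karnogdegfod
3. d -> t, g -> k, v -> f / _ #: fires at position(s) 12: karnogdegfot
surface: karnogdegfot


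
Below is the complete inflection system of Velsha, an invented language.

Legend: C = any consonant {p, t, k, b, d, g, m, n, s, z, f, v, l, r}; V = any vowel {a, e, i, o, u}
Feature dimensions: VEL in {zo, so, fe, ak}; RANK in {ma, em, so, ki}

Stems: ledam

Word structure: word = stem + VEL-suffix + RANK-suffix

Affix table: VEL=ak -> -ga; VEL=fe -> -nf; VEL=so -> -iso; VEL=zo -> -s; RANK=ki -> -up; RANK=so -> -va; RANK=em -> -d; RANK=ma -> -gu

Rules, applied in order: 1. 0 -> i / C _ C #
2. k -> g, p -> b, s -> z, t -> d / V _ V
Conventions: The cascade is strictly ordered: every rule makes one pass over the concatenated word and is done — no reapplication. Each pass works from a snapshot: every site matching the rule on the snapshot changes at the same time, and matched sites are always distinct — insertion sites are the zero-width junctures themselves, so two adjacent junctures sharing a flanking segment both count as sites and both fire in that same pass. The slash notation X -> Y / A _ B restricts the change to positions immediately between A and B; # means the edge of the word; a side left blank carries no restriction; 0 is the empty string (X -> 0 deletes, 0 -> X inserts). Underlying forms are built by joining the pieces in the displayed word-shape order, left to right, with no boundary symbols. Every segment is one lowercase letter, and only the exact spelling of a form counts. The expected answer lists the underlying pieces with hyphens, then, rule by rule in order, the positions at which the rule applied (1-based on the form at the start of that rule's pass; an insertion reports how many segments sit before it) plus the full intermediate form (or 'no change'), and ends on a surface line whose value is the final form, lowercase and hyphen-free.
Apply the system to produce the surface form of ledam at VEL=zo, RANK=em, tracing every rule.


underlying: ledam-s-d
1. 0 -> i / C _ C #: inserts after position(s) 6: ledamsid
2. k -> g, p -> b, s -> z, t -> d / V _ V: no change
surface: ledamsid


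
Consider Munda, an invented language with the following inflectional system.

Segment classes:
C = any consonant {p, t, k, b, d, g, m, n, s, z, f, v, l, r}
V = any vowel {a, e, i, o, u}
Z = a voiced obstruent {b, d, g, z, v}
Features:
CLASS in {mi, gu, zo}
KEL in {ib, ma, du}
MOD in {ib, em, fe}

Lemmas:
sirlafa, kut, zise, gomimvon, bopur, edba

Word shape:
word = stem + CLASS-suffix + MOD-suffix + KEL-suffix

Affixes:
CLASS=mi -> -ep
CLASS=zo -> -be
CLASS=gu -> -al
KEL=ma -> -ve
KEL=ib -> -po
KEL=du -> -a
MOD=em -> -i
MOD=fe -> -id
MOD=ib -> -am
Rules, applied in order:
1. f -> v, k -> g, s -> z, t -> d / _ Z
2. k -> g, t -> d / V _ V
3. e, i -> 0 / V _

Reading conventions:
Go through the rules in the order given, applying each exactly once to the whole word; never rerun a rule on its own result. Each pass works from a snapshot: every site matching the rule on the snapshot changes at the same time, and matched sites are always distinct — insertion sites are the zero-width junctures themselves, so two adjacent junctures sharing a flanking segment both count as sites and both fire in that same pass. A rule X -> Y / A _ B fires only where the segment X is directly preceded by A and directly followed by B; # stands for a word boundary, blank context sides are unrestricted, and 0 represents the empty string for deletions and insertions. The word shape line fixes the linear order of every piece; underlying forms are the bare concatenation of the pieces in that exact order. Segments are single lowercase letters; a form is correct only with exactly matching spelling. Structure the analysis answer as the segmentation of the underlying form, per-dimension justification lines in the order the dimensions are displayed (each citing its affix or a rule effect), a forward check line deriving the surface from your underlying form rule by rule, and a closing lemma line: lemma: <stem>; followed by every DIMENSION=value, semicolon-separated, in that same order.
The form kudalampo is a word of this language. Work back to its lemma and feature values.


underlying: kut-al-am-po
CLASS=gu - signalled by the affix -al
KEL=ib - signalled by the affix -po
MOD=ib - signalled by the affix -am
check: kutalampo -> kutalampo -> kudalampo -> kudalampo
lemma: kut; CLASS=gu; KEL=ib; MOD=ib


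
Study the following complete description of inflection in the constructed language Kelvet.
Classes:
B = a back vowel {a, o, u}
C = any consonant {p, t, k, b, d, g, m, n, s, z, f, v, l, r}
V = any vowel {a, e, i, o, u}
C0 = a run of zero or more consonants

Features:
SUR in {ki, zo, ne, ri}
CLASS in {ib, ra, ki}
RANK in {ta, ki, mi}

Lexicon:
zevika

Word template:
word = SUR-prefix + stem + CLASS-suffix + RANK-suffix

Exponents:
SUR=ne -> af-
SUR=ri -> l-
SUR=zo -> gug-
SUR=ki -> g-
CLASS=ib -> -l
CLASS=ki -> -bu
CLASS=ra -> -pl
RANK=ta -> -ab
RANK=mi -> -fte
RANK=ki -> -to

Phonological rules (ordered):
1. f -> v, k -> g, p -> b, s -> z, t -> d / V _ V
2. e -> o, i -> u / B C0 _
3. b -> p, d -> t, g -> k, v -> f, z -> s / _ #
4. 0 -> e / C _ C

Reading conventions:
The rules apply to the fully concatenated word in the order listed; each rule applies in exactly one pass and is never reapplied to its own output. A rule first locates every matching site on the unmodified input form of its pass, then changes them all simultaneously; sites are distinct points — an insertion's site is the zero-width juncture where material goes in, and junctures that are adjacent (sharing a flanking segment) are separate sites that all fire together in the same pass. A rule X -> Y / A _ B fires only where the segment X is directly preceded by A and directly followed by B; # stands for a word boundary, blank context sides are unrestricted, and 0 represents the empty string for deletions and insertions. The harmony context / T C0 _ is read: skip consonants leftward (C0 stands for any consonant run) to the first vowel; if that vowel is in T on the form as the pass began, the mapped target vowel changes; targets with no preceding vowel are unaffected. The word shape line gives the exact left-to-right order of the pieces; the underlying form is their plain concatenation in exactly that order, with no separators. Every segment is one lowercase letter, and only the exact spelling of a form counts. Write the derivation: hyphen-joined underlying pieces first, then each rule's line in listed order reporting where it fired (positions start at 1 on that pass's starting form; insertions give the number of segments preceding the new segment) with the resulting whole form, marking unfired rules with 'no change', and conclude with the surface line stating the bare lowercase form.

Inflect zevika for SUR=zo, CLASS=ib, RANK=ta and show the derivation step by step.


underlying: gug-zevika-l-ab
1. f -> v, k -> g, p -> b, s -> z, t -> d / V _ V: fires at position(s) 8: gugzevigalab
2. e -> o, i -> u / B C0 _: fires at position(s) 5: gugzovigalab
3. b -> p, d -> t, g -> k, v -> f, z -> s / _ #: fires at position(s) 12: gugzovigalap
4. 0 -> e / C _ C: inserts after position(s) 3: gugezovigalap
surface: gugezovigalap


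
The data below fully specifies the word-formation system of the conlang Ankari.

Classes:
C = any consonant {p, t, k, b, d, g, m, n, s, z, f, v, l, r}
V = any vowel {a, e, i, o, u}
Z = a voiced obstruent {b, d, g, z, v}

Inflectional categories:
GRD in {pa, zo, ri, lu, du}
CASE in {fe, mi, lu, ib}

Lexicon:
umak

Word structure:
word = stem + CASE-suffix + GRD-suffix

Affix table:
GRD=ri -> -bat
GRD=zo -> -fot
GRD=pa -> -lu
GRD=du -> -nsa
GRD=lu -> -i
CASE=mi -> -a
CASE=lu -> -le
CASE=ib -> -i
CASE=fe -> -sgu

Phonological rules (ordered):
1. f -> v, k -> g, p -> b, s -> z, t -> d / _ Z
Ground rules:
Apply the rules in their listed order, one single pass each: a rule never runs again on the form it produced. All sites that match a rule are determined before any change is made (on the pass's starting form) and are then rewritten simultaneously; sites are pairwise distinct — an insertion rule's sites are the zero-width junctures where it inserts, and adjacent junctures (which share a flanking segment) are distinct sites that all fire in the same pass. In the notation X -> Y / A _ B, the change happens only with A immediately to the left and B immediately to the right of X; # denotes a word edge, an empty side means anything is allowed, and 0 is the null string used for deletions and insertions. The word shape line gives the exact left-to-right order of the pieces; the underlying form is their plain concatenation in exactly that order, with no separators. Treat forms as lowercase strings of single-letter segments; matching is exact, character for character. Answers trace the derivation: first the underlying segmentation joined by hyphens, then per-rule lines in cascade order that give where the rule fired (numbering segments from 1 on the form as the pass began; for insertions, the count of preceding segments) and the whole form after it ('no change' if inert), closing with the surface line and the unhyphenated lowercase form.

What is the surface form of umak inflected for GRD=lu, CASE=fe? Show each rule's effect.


underlying: umak-sgu-i
1. f -> v, k -> g, p -> b, s -> z, t -> d / _ Z: fires at position(s) 5: umakzgui
surface: umakzgui


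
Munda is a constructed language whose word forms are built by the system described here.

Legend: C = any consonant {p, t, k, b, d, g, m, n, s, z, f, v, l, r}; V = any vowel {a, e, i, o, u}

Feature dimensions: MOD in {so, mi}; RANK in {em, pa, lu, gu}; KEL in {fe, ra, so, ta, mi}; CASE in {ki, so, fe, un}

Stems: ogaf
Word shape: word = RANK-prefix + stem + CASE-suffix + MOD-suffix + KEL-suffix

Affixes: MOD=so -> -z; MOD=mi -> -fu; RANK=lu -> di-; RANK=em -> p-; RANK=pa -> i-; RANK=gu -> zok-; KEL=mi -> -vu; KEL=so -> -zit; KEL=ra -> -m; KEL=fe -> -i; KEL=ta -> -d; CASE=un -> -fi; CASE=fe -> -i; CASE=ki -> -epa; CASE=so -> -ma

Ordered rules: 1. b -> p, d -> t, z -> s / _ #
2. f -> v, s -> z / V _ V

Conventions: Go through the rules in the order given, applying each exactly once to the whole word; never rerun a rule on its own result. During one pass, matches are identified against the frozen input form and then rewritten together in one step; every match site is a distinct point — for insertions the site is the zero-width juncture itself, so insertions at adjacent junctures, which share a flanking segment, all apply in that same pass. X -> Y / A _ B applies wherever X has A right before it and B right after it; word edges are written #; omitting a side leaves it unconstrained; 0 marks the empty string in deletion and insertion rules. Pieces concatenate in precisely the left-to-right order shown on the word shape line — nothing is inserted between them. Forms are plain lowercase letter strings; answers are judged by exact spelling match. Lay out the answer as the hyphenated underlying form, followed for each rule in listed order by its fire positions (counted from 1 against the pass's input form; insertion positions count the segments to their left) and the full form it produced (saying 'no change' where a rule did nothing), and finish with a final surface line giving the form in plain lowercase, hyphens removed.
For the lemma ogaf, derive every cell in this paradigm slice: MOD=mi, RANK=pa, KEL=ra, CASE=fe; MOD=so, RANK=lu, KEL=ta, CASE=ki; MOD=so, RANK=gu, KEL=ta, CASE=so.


cell MOD=mi, RANK=pa, KEL=ra, CASE=fe:
underlying: i-ogaf-i-fu-m
1. b -> p, d -> t, z -> s / _ #: no change
2. f -> v, s -> z / V _ V: fires at position(s) 5, 7: iogavivum
surface: iogavivum

cell MOD=so, RANK=lu, KEL=ta, CASE=ki:
underlying: di-ogaf-epa-z-d
1. b -> p, d -> t, z -> s / _ #: fires at position(s) 11: diogafepazt
2. f -> v, s -> z / V _ V: fires at position(s) 6: diogavepazt
surface: diogavepazt

cell MOD=so, RANK=gu, KEL=ta, CASE=so:
underlying: zok-ogaf-ma-z-d
1. b -> p, d -> t, z -> s / _ #: fires at position(s) 11: zokogafmazt
2. f -> v, s -> z / V _ V: no change
surface: zokogafmazt


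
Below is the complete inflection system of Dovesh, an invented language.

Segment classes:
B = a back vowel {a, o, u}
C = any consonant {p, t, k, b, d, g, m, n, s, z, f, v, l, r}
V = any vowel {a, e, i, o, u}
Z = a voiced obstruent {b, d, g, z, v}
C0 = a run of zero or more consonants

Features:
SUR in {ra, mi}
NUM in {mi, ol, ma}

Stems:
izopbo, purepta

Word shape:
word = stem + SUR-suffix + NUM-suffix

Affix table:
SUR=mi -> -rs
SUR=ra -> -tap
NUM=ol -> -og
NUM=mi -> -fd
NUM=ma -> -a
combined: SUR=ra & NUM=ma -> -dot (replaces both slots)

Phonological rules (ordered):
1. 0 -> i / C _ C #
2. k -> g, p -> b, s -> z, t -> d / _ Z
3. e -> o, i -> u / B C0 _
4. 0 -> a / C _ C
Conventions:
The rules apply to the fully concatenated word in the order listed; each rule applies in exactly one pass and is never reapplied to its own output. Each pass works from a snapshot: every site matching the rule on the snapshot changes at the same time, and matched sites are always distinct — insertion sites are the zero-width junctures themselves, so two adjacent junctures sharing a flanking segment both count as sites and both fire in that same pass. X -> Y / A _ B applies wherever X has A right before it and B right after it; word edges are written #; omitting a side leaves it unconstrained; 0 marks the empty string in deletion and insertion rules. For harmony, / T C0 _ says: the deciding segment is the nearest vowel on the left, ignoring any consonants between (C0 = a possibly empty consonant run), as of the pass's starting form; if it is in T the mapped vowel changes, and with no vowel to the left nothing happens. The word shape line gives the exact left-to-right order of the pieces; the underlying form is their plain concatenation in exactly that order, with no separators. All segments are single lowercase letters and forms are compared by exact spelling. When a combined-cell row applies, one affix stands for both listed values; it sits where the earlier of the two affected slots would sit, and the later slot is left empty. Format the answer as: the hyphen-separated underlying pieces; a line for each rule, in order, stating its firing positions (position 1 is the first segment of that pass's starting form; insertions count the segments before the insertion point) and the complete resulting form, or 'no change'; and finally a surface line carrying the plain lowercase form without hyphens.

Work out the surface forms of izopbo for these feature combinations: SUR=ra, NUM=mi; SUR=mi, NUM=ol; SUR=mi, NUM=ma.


cell SUR=ra, NUM=mi:
underlying: izopbo-tap-fd
1. 0 -> i / C _ C #: inserts after position(s) 10: izopbotapfid
2. k -> g, p -> b, s -> z, t -> d / _ Z: fires at position(s) 4: izobbotapfid
3. e -> o, i -> u / B C0 _: fires at position(s) 11: izobbotapfud
4. 0 -> a / C _ C: inserts after position(s) 4, 9: izobabotapafud
surface: izobabotapafud

cell SUR=mi, NUM=ol:
underlying: izopbo-rs-og
1. 0 -> i / C _ C #: no change
2. k -> g, p -> b, s -> z, t -> d / _ Z: fires at position(s) 4: izobborsog
3. e -> o, i -> u / B C0 _: no change
4. 0 -> a / C _ C: inserts after position(s) 4, 7: izobaborasog
surface: izobaborasog

cell SUR=mi, NUM=ma:
underlying: izopbo-rs-a
1. 0 -> i / C _ C #: no change
2. k -> g, p -> b, s -> z, t -> d / _ Z: fires at position(s) 4: izobborsa
3. e -> o, i -> u / B C0 _: no change
4. 0 -> a / C _ C: inserts after position(s) 4, 7: izobaborasa
surface: izobaborasa


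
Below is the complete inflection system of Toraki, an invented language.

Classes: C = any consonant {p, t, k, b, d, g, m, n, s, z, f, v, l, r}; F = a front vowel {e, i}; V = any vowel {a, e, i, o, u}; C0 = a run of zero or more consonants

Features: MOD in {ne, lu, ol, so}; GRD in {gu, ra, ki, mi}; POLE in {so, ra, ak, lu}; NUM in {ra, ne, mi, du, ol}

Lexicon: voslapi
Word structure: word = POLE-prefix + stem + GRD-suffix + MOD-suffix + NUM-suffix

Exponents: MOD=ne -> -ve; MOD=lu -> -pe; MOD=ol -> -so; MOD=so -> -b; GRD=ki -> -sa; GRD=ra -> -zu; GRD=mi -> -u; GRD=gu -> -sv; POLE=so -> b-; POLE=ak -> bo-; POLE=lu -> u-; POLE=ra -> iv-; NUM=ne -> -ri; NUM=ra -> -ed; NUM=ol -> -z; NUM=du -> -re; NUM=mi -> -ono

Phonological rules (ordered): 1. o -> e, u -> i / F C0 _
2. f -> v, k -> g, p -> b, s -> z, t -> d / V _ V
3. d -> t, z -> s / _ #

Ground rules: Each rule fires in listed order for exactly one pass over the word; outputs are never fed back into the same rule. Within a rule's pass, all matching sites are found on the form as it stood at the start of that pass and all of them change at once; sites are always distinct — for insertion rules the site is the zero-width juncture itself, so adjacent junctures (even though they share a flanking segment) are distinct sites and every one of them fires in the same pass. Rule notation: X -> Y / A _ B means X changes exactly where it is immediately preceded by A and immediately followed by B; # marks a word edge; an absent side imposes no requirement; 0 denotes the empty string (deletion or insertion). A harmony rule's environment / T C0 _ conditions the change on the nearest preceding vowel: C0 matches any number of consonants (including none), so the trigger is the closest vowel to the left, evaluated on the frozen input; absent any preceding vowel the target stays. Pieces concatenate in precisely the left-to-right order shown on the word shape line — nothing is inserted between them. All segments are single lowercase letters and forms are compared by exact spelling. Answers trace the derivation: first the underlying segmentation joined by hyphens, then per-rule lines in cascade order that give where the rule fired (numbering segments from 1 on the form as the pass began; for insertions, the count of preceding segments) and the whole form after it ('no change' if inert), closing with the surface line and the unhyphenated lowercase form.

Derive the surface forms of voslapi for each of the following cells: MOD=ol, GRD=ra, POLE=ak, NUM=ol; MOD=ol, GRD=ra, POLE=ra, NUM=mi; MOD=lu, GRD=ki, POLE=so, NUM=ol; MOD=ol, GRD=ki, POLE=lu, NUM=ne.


cell MOD=ol, GRD=ra, POLE=ak, NUM=ol:
underlying: bo-voslapi-zu-so-z
1. o -> e, u -> i / F C0 _: fires at position(s) 11: bovoslapizisoz
2. f -> v, k -> g, p -> b, s -> z, t -> d / V _ V: fires at position(s) 8, 12: bovoslabizizoz
3. d -> t, z -> s / _ #: fires at position(s) 14: bovoslabizizos
surface: bovoslabizizos

cell MOD=ol, GRD=ra, POLE=ra, NUM=mi:
underlying: iv-voslapi-zu-so-ono
1. o -> e, u -> i / F C0 _: fires at position(s) 4, 11: ivveslapizisoono
2. f -> v, k -> g, p -> b, s -> z, t -> d / V _ V: fires at position(s) 8, 12: ivveslabizizoono
3. d -> t, z -> s / _ #: no change
surface: ivveslabizizoono

cell MOD=lu, GRD=ki, POLE=so, NUM=ol:
underlying: b-voslapi-sa-pe-z
1. o -> e, u -> i / F C0 _: no change
2. f -> v, k -> g, p -> b, s -> z, t -> d / V _ V: fires at position(s) 7, 9, 11: bvoslabizabez
3. d -> t, z -> s / _ #: fires at position(s) 13: bvoslabizabes
surface: bvoslabizabes

cell MOD=ol, GRD=ki, POLE=lu, NUM=ne:
underlying: u-voslapi-sa-so-ri
1. o -> e, u -> i / F C0 _: no change
2. f -> v, k -> g, p -> b, s -> z, t -> d / V _ V: fires at position(s) 7, 9, 11: uvoslabizazori
3. d -> t, z -> s / _ #: no change
surface: uvoslabizazori


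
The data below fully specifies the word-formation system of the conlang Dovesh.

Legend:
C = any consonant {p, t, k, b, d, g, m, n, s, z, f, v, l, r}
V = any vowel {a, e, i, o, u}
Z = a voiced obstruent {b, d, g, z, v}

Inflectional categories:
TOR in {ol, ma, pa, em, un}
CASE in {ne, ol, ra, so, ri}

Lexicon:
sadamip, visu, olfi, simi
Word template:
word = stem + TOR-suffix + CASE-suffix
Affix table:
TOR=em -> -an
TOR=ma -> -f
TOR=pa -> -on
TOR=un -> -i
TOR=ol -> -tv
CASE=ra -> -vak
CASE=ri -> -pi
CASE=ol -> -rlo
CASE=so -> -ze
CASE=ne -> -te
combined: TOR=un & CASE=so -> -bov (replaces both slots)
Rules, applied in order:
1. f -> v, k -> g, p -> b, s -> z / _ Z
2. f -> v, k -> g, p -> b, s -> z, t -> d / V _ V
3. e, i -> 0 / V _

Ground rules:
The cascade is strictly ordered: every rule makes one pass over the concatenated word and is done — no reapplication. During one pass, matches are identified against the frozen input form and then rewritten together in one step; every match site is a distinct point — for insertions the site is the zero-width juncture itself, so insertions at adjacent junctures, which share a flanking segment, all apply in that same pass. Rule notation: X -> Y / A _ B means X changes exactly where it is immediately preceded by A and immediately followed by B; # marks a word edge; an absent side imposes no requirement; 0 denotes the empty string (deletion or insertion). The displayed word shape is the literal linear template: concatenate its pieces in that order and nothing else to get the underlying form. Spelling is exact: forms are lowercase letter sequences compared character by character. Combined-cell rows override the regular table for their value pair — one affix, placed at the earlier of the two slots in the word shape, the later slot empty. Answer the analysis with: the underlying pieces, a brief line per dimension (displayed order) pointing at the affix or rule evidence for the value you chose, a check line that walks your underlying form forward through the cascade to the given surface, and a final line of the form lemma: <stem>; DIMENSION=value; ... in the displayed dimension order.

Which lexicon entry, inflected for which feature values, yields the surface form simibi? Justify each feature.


underlying: simi-i-pi
TOR=un - signalled by the affix -i
CASE=ri - signalled by the affix -pi
check: simiipi -> simiipi -> simiibi -> simibi
lemma: simi; TOR=un; CASE=ri


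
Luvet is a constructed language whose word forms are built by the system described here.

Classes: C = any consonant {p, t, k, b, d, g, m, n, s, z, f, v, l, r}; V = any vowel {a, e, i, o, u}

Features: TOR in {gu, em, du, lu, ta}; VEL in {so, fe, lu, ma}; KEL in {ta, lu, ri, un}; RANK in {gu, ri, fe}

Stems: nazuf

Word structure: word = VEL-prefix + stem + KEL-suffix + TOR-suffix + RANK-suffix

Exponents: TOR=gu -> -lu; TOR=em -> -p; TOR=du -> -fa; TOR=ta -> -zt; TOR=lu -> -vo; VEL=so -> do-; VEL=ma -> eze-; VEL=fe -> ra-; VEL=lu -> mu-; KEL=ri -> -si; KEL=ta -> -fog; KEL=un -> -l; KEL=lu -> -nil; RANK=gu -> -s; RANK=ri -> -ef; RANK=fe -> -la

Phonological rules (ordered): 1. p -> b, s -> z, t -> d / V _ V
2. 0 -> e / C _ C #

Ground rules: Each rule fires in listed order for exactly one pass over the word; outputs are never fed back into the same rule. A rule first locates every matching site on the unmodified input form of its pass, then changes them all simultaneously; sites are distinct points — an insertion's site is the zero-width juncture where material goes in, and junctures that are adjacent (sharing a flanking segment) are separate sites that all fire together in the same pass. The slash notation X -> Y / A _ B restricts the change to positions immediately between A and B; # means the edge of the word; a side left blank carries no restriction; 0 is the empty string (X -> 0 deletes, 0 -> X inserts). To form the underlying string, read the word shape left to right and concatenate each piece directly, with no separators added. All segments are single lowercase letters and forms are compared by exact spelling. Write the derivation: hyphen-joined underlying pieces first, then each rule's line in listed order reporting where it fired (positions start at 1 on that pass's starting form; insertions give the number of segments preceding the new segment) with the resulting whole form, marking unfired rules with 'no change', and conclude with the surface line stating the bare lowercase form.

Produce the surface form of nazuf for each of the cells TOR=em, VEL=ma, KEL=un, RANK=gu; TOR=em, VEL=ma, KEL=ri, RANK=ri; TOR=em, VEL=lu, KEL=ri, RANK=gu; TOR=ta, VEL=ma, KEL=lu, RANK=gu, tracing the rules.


cell TOR=em, VEL=ma, KEL=un, RANK=gu:
underlying: eze-nazuf-l-p-s
1. p -> b, s -> z, t -> d / V _ V: no change
2. 0 -> e / C _ C #: inserts after position(s) 10: ezenazuflpes
surface: ezenazuflpes

cell TOR=em, VEL=ma, KEL=ri, RANK=ri:
underlying: eze-nazuf-si-p-ef
1. p -> b, s -> z, t -> d / V _ V: fires at position(s) 11: ezenazufsibef
2. 0 -> e / C _ C #: no change
surface: ezenazufsibef

cell TOR=em, VEL=lu, KEL=ri, RANK=gu:
underlying: mu-nazuf-si-p-s
1. p -> b, s -> z, t -> d / V _ V: no change
2. 0 -> e / C _ C #: inserts after position(s) 10: munazufsipes
surface: munazufsipes

cell TOR=ta, VEL=ma, KEL=lu, RANK=gu:
underlying: eze-nazuf-nil-zt-s
1. p -> b, s -> z, t -> d / V _ V: no change
2. 0 -> e / C _ C #: inserts after position(s) 13: ezenazufnilztes
surface: ezenazufnilztes


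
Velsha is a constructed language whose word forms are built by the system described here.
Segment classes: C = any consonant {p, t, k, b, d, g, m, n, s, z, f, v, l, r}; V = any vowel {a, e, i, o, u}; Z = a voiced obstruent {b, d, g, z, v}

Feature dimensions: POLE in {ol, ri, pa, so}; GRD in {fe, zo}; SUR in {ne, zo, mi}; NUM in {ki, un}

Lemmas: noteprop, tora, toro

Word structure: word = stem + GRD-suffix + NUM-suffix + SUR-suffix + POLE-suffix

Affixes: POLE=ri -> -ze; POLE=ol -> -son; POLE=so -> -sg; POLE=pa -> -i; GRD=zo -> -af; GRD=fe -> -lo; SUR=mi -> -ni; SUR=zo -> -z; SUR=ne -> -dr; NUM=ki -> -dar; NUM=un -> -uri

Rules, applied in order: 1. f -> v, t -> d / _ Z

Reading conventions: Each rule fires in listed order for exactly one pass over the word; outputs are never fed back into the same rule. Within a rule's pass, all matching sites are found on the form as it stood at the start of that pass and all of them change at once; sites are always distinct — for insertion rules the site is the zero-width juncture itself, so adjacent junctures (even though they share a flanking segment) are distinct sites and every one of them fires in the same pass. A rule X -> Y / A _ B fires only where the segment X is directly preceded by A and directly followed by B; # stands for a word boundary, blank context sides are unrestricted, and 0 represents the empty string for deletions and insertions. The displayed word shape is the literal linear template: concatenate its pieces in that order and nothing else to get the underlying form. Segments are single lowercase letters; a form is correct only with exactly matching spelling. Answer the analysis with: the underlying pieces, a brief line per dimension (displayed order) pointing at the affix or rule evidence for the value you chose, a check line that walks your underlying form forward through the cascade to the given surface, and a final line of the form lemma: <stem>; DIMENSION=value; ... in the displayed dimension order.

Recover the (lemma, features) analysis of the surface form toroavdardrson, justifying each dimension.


underlying: toro-af-dar-dr-son
POLE=ol - signalled by the affix -son
GRD=zo - signalled by the affix -af
SUR=ne - signalled by the affix -dr
NUM=ki - signalled by the affix -dar
check: toroafdardrson -> toroavdardrson
lemma: toro; POLE=ol; GRD=zo; SUR=ne; NUM=ki


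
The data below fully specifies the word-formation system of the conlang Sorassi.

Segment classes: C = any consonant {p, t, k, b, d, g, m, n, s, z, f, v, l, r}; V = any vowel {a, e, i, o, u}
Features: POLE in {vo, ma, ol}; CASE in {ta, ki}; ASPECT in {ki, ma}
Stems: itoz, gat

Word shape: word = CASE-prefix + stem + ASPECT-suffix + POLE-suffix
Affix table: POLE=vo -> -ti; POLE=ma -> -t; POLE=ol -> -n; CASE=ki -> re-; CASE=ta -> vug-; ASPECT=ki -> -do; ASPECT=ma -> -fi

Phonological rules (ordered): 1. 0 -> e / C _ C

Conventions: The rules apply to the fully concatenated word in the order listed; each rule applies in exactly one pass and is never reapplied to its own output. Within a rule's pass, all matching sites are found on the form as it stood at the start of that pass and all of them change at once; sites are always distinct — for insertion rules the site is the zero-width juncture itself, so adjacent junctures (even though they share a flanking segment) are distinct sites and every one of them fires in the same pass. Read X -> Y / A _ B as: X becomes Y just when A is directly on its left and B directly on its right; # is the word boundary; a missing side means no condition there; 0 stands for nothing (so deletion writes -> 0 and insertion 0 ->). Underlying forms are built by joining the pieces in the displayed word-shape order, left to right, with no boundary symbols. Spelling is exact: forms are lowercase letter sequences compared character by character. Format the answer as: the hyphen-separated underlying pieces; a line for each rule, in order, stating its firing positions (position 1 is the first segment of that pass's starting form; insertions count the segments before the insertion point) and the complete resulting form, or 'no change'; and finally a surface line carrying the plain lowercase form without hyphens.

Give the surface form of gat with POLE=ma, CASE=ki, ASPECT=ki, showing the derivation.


underlying: re-gat-do-t
1. 0 -> e / C _ C: inserts after position(s) 5: regatedot
surface: regatedot


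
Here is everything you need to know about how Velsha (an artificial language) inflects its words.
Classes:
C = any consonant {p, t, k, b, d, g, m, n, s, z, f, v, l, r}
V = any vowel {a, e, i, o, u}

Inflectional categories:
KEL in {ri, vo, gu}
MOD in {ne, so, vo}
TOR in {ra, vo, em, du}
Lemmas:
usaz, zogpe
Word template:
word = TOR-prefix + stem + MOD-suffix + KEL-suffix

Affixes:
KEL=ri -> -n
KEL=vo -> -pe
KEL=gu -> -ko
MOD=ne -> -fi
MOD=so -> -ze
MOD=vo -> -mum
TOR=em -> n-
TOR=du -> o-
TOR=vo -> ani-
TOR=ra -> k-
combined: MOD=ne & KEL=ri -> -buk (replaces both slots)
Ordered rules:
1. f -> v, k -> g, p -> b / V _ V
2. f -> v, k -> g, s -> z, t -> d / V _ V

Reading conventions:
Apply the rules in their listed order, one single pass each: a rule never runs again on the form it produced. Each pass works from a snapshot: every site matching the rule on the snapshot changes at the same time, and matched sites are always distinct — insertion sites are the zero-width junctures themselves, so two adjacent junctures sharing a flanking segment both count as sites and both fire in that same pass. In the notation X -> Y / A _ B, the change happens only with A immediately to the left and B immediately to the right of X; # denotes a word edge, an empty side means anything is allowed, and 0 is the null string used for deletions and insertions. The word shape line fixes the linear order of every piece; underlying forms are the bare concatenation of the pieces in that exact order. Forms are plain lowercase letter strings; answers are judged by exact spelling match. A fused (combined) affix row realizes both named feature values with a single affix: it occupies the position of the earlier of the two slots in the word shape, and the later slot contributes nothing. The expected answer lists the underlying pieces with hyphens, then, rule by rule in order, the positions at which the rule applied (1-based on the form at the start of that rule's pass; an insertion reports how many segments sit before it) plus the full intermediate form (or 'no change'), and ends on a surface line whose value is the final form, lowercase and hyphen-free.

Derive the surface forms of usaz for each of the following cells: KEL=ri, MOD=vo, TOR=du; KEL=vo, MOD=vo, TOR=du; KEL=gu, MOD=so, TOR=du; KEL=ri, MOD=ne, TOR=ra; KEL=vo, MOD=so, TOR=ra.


cell KEL=ri, MOD=vo, TOR=du:
underlying: o-usaz-mum-n
1. f -> v, k -> g, p -> b / V _ V: no change
2. f -> v, k -> g, s -> z, t -> d / V _ V: fires at position(s) 3: ouzazmumn
surface: ouzazmumn

cell KEL=vo, MOD=vo, TOR=du:
underlying: o-usaz-mum-pe
1. f -> v, k -> g, p -> b / V _ V: no change
2. f -> v, k -> g, s -> z, t -> d / V _ V: fires at position(s) 3: ouzazmumpe
surface: ouzazmumpe

cell KEL=gu, MOD=so, TOR=du:
underlying: o-usaz-ze-ko
1. f -> v, k -> g, p -> b / V _ V: fires at position(s) 8: ousazzego
2. f -> v, k -> g, s -> z, t -> d / V _ V: fires at position(s) 3: ouzazzego
surface: ouzazzego

cell KEL=ri, MOD=ne, TOR=ra:
underlying: k-usaz-buk
1. f -> v, k -> g, p -> b / V _ V: no change
2. f -> v, k -> g, s -> z, t -> d / V _ V: fires at position(s) 3: kuzazbuk
surface: kuzazbuk

cell KEL=vo, MOD=so, TOR=ra:
underlying: k-usaz-ze-pe
1. f -> v, k -> g, p -> b / V _ V: fires at position(s) 8: kusazzebe
2. f -> v, k -> g, s -> z, t -> d / V _ V: fires at position(s) 3: kuzazzebe
surface: kuzazzebe


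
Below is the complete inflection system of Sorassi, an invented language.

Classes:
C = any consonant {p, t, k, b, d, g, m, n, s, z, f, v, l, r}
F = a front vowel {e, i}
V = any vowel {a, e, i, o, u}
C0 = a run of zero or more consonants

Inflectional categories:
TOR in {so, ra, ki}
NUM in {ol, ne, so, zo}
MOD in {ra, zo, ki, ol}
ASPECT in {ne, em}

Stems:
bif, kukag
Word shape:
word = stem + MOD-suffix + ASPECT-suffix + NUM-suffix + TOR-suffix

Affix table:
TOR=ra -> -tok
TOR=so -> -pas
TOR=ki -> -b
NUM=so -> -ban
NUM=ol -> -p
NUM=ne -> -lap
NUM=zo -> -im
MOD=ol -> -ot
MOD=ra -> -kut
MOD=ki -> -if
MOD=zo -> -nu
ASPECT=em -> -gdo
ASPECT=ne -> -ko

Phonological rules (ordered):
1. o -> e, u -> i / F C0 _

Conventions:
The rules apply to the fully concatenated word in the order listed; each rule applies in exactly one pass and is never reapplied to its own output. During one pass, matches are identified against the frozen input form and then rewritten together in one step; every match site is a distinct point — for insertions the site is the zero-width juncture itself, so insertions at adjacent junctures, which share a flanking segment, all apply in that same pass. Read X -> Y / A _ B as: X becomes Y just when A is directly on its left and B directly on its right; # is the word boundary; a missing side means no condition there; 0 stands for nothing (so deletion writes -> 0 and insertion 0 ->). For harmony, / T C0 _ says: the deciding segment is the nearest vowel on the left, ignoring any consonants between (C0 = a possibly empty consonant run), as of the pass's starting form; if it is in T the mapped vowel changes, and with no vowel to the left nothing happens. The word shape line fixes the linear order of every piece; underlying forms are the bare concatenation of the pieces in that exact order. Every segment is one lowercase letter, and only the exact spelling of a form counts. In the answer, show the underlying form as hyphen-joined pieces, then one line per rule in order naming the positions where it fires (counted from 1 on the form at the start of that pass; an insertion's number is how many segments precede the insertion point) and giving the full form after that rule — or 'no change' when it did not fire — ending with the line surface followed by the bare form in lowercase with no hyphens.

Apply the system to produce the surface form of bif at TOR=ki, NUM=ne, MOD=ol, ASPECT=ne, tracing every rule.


underlying: bif-ot-ko-lap-b
1. o -> e, u -> i / F C0 _: fires at position(s) 4: bifetkolapb
surface: bifetkolapb
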